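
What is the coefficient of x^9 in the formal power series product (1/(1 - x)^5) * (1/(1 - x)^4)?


Combine the factors: (1/(1 - x)^5) * (1/(1 - x)^4) = 1/(1 - x)^9.
Then use 1/(1 - x)^r = sum_{k>=0} C(k + r - 1, r - 1) x^k with r = 9 and k = 9:
C(17, 8) = 24310.

24310


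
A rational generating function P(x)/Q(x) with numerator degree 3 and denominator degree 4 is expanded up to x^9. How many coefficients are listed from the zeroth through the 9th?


Expanding up to x^9 gives the coefficients for x^0, x^1, ..., x^9.
That is 9 + 1 = 10 coefficients in total.

10


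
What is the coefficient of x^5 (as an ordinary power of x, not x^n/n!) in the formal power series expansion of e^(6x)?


The exponential series is e^y = sum_{k>=0} y^k / k!. Substituting y = 6x gives
e^(6x) = sum_{k>=0} 6^k x^k / k!.
So the coefficient of x^n is a^n/n! with a = 6, n = 5:
6^5 / 5! = 7776/120 = 324/5

324/5


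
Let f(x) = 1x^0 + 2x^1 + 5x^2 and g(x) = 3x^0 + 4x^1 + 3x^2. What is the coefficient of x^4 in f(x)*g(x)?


Cauchy product at x^4:
5*3
= 15

15


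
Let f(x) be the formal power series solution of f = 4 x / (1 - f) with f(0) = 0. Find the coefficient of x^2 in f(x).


Apply Lagrange inversion: f = 4 x * phi(f) with phi(t) = 1/(1 - t), so
[x^n] f = 4^n * (1/n) [t^(n-1)] phi(t)^n = 4^n * (1/n) [t^(n-1)] (1 - t)^(-n) = 4^n * (1/n) C(2n - 2, n - 1) = 4^n * C_{n-1}.
For n = 2: C_1 = C(2, 1) / 2 = 2/2 = 1.
With the 4^2 = 16 factor, the coefficient is 16 * 1 = 16.

16


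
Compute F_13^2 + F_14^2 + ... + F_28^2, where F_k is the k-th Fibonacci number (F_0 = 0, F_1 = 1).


There is a standard identity sum_{k=0}^{N} F_k^2 = F_N * F_{N+1} (proved inductively from the telescoping relation F_k^2 = F_k F_{k+1} - F_{k-1} F_k). Then
sum_{k=13}^{28} F_k^2 = F_28 F_29 - F_12 F_13.
Computing: F_28 = 317811, F_29 = 514229, F_12 = 144, F_13 = 233.
Sum = 317811 * 514229 - 144 * 233 = 163427599167.

163427599167


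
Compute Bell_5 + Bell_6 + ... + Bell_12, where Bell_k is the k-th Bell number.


Recall Bell_k counts set partitions of a k-set (with Bell_0 = 1 by convention).
Bell_5 through Bell_12: 52, 203, 877, 4140, 21147, 115975, 678570, 4213597
Sum = 52 + 203 + 877 + 4140 + 21147 + 115975 + 678570 + 4213597 = 5034561.

5034561


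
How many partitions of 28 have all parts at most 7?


Using the generating function (1-x)^(-1)(1-x^2)^(-1)...(1-x^7)^(-1),
the coefficient of x^28 counts these restricted partitions.
Result = 1367

1367


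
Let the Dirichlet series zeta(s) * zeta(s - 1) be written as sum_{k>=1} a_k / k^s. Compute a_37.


Convolution gives a_k = sum_{d | k} d * 1 = sum_{d | k} d = sigma(k), the sum of positive divisors of k.
For k = 37, the divisors are 1, 37, so
sigma(37) = 1 + 37 = 38.

38


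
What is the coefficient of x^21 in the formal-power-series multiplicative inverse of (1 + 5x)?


The inverse is 1/(1 + 5x). Apply the geometric identity 1/(1 - y) = sum_{k>=0} y^k with y = -5x:
1/(1 + 5x) = sum_{k>=0} (-5)^k x^k.
So the coefficient of x^21 is (-5)^21 = -476837158203125.

-476837158203125


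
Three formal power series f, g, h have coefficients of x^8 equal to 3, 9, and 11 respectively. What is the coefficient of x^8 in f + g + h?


Series addition is componentwise:
3 + 9 + 11
= 23

23


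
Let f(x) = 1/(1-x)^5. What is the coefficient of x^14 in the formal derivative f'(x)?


Differentiate: d/dx [ 1/(1-x)^r ] = r / (1-x)^(r+1).
Here r = 5, so f'(x) = 5 / (1-x)^6.
The expansion of 1/(1-x)^(r+1) has coefficient of x^n equal to C(n+r, r).
So the coefficient of x^14 in f'(x) is
5 * C(19, 5) = 5 * 11628 = 58140

58140


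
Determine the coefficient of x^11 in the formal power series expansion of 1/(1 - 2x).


The geometric series identity gives 1/(1 - c x) = sum_{k>=0} c^k x^k, so the coefficient of x^k is c^k.
Here c = 2 and k = 11.
Computing: 2^11 = 2048

2048


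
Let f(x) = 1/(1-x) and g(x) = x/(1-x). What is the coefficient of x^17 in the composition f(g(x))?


First simplify the composition: f(g(x)) = 1/(1 - x/(1-x)) = (1-x)/((1-x) - x) = (1-x)/(1-2x).
Now extract the coefficient. Write (1-x)/(1-2x) = 1/(1-2x) - x/(1-2x).
The coefficient of x^n in 1/(1-2x) is 2^n, and in x/(1-2x) is 2^(n-1) (for n >= 1).
So the coefficient of x^17 is 2^17 - 2^16 = 131072 - 65536 = 65536.

65536


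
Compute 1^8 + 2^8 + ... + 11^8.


This power sum has a closed form given by Faulhaber's formula
sum_{k=1}^{m} k^p = (1 / (p + 1)) * sum_{j=0}^{p} C(p + 1, j) B_j m^(p + 1 - j),
but for small m direct computation is fastest:
1 + 256 + 6561 + 65536 + 390625 + 1679616 + 5764801 + 16777216 + 43046721 + 100000000 + 214358881 = 382090214.

382090214


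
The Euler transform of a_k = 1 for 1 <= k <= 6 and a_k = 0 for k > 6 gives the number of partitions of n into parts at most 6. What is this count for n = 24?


Partitions of 24 into parts at most 6:
Using generating function (1-x)^(-1)(1-x^2)^(-1)...(1-x^6)^(-1),
the coefficient of x^24 = 532

532


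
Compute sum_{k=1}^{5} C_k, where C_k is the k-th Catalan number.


C_1 through C_5: 1, 2, 5, 14, 42
Sum = 1 + 2 + 5 + 14 + 42
= 64

64


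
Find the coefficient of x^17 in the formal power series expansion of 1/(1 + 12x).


Write 1/(1 + c x) = 1/(1 - (-c) x) and apply the geometric-series identity
1/(1 - y) = sum_{k>=0} y^k to get 1/(1 + c x) = sum_{k>=0} (-c)^k x^k.
So the coefficient of x^k is (-c)^k = (-1)^k * c^k.
Here c = 12 and k = 17:
(-12)^17 = -1 * 2218611106740436992 = -2218611106740436992

-2218611106740436992


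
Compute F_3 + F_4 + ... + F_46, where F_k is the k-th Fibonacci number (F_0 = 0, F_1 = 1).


Use the identity sum_{k=0}^{N} F_k = F_{N+2} - 1 (which follows from F_{k+2} - F_{k+1} = F_k). Then
sum_{k=3}^{46} F_k = (F_{48} - 1) - (F_{4} - 1) = F_{48} - F_{4}.
Computing: F_{48} = 4807526976, F_{4} = 3, so
Sum = 4807526976 - 3 = 4807526973.

4807526973


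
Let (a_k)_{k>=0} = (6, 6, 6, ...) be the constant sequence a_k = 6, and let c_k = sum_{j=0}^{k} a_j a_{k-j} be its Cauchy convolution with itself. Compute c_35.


Since a_j = 6 for all j >= 0, the convolution sum becomes
c_k = sum_{j=0}^{k} 6 * 6 = 36 * (k + 1).
Equivalently, the generating function of (a_k) is 6/(1 - x) and its square is 36/(1 - x)^2 = sum_{k>=0} 36(k + 1) x^k.
For k = 35: 36 * 36 = 1296.

1296


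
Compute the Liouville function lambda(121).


The Liouville function is lambda(k) = (-1)^Omega(k), where Omega(k) counts the prime factors of k with multiplicity.
Factoring: 121 = 11 * 11, so Omega(121) = 2.
lambda(121) = (-1)^2 = 1.

1


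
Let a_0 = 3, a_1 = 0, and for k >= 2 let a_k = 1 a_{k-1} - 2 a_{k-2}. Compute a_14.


Iterating the recurrence forward:
a_0 = 3
a_1 = 0
a_2 = 1*0 - 2*3 = -6
a_3 = 1*-6 - 2*0 = -6
a_4 = 1*-6 - 2*-6 = 6
a_5 = 1*6 - 2*-6 = 18
a_6 = 1*18 - 2*6 = 6
a_7 = 1*6 - 2*18 = -30
a_8 = 1*-30 - 2*6 = -42
a_9 = 1*-42 - 2*-30 = 18
a_10 = 1*18 - 2*-42 = 102
a_11 = 1*102 - 2*18 = 66
a_12 = 1*66 - 2*102 = -138
a_13 = 1*-138 - 2*66 = -270
a_14 = 1*-270 - 2*-138 = 6
So a_14 = 6.

6


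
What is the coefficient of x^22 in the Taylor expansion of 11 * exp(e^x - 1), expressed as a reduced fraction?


exp(e^x - 1) = sum_{k>=0} Bell_k x^k / k!, where Bell_k is the k-th Bell number.
So the coefficient of x^22 is 11 * Bell_22 / 22!.
Computing: Bell_22 = 4506715738447323 and 22! = 1124000727777607680000, giving
11 * 4506715738447323/1124000727777607680000 = 88366975263673/2003566359674880000.

88366975263673/2003566359674880000


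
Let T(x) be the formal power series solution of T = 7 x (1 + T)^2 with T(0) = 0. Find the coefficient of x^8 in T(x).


Apply the Lagrange inversion formula: if T = 7 x * phi(T) with phi(t) = (1 + t)^2, then [x^n] T = 7^n * (1/n) [t^(n-1)] phi(t)^n = 7^n * (1/n) [t^(n-1)] (1 + t)^(2n) = 7^n * (1/n) C(2n, n-1).
Using the identity C(2n, n-1) = C(2n, n) * n / (n+1), the unscaled factor equals C(2n, n) / (n+1) = C_n, the n-th Catalan number.
For n = 8: C_8 = C(16, 8) / 9 = 12870/9 = 1430.
With the 7^8 = 5764801 factor, the coefficient is 5764801 * 1430 = 8243665430.

8243665430


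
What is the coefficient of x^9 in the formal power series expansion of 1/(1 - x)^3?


The expansion 1/(1 - x)^r = sum_{k>=0} C(k + r - 1, r - 1) x^k follows from the multiset / negative-binomial theorem (or from repeated differentiation of the geometric series).
For r = 3 and k = 9:
C(11, 2) = 39916800 / (2 * 362880) = 55.

55


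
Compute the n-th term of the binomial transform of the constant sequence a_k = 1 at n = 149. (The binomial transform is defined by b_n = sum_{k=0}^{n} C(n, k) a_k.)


With a_k = 1 for all k, b_n = sum_{k=0}^{n} C(n, k) = 2^n by the binomial theorem.
For n = 149: 2^149 = 713623846352979940529142984724747568191373312.

713623846352979940529142984724747568191373312


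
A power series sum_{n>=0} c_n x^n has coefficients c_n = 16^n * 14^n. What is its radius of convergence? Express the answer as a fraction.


By the root test (Cauchy-Hadamard), the radius is R = 1 / limsup_n |c_n|^(1/n).
Here |c_n|^(1/n) = (16^n * 14^n)^(1/n) = 16 * 14 = 224 for all n.
So R = 1/224 = 1/224.

1/224


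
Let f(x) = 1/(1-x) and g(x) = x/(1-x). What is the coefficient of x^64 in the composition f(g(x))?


First simplify the composition: f(g(x)) = 1/(1 - x/(1-x)) = (1-x)/((1-x) - x) = (1-x)/(1-2x).
Now extract the coefficient. Write (1-x)/(1-2x) = 1/(1-2x) - x/(1-2x).
The coefficient of x^n in 1/(1-2x) is 2^n, and in x/(1-2x) is 2^(n-1) (for n >= 1).
So the coefficient of x^64 is 2^64 - 2^63 = 18446744073709551616 - 9223372036854775808 = 9223372036854775808.

9223372036854775808


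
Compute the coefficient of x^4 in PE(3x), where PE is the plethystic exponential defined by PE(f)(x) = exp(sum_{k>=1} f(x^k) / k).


With f(x) = 3x, the exponent is sum_{k>=1} 3 x^k / k = 3 * (-ln(1 - x)). Exponentiating:
PE(3x) = exp(-3 ln(1 - x)) = 1/(1 - x)^3.
By the negative binomial expansion, [x^n] 1/(1 - x)^3 = C(n + 2, 2).
For n = 4: C(6, 2) = 15.

15


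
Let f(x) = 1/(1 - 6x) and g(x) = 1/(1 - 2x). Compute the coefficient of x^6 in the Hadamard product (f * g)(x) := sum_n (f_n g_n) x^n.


f has coefficients f_k = 6^k and g has coefficients g_k = 2^k, so the Hadamard product has coefficient (f*g)_k = 6^k * 2^k = 12^k.
For k = 6: 12^6 = 2985984.

2985984


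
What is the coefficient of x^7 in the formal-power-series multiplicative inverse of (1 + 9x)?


The inverse is 1/(1 + 9x). Apply the geometric identity 1/(1 - y) = sum_{k>=0} y^k with y = -9x:
1/(1 + 9x) = sum_{k>=0} (-9)^k x^k.
So the coefficient of x^7 is (-9)^7 = -4782969.

-4782969


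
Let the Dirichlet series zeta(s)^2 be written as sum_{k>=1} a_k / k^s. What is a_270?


The Dirichlet convolution of the constant function 1 with itself gives (1 * 1)(k) = sum_{d | k} 1 = d(k), the number of positive divisors of k.
Since zeta(s) = sum_{k>=1} 1/k^s, we have zeta(s)^2 = sum_{k>=1} d(k)/k^s, so a_k = d(k).
For k = 270: the divisors are 1, 2, 3, 5, 6, 9, 10, 15, 18, 27, 30, 45, 54, 90, 135, 270.
Count = 16.

16


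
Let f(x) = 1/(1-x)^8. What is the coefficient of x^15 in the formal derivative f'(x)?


Differentiate: d/dx [ 1/(1-x)^r ] = r / (1-x)^(r+1).
Here r = 8, so f'(x) = 8 / (1-x)^9.
The expansion of 1/(1-x)^(r+1) has coefficient of x^n equal to C(n+r, r).
So the coefficient of x^15 in f'(x) is
8 * C(23, 8) = 8 * 490314 = 3922512

3922512


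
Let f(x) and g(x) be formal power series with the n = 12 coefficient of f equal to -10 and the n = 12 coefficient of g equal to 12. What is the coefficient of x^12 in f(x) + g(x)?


Addition of formal power series is termwise.
The coefficient of x^12 in f + g = -10 + 12
= 2

2


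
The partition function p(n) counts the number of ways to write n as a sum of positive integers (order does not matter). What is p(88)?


Using the generating function prod_{k>=1} 1/(1-x^k), we compute p(88).
By dynamic programming over parts 1 through 88:
p(88) = 44108109

44108109


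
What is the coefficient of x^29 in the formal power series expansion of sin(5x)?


The Maclaurin series is sin(t) = sum_{k>=0} (-1)^k t^(2k+1) / (2k+1)!, so substituting t = 5x, only odd powers of x are nonzero, with coefficient of x^(2k+1) equal to (-1)^k 5^(2k+1) / (2k+1)!.
Write 29 = 2*14 + 1, giving the coefficient (-1)^14 * 5^29 / 29! = 186264514923095703125/8841761993739701954543616000000 = 11920928955078125/565872767599340925090791424.

11920928955078125/565872767599340925090791424


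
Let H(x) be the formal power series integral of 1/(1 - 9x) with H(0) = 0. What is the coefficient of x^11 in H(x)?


1/(1 - 9x) = sum_{k>=0} 9^k x^k. Integrating termwise with H(0) = 0:
H(x) = sum_{k>=0} 9^k x^(k+1) / (k+1) = sum_{m>=1} 9^(m-1) x^m / m.
For m = 11: 9^10/11 = 3486784401/11 = 3486784401/11.

3486784401/11


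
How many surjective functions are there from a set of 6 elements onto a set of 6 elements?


By inclusion-exclusion on which target elements are missed, the number of surjections from an n-set onto a k-set is
surj(n, k) = sum_{j=0}^{k} (-1)^j C(k, j) (k - j)^n.
Equivalently surj(n, k) = k! * S(n, k), where S(n, k) is the Stirling number of the second kind.
For n = 6, k = 6:
S(6, 6) = 1, so
surj = 6! * 1 = 720 * 1 = 720.

720


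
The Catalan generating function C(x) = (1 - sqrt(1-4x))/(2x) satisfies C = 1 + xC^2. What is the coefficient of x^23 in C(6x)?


Substituting x -> 6x scales the n-th coefficient by 6^n, so [x^23] C(6x) = 6^23 * C_23.
C_23 = C(2*23, 23)/(24) = 8233430727600/24 = 343059613650.
So 6^23 * 343059613650 = 789730223053602816 * 343059613650 = 270924545208497305297512038400.

270924545208497305297512038400


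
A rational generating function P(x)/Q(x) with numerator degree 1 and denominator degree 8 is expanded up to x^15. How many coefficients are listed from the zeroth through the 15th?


Expanding up to x^15 gives the coefficients for x^0, x^1, ..., x^15.
That is 15 + 1 = 16 coefficients in total.

16


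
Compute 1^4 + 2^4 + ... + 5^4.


This power sum has a closed form given by Faulhaber's formula
sum_{k=1}^{m} k^p = (1 / (p + 1)) * sum_{j=0}^{p} C(p + 1, j) B_j m^(p + 1 - j),
but for small m direct computation is fastest:
1 + 16 + 81 + 256 + 625 = 979.

979


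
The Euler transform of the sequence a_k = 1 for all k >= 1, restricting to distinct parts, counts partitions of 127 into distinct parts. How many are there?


Partitions of 127 into distinct parts can be computed via generating function.
Product (1+x)(1+x^2)(1+x^3)...
The coefficient of x^127 = 3725410

3725410


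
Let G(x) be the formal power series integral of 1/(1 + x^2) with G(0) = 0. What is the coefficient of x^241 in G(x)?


1/(1 + x^2) = sum_{j>=0} (-1)^j x^(2j). Integrating termwise with G(0) = 0:
G(x) = sum_{j>=0} (-1)^j x^(2j+1) / (2j+1) = arctan(x).
Only odd powers are nonzero. For x^241 write 241 = 2*120 + 1, giving
(-1)^120 / 241 = 1/241 = 1/241.

1/241


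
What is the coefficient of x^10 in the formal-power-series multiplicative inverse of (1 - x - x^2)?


Let the inverse be f(x) = sum_{k>=0} a_k x^k. From f(x) * (1 - x - x^2) = 1 and matching coefficients:
 x^0: a_0 = 1.
 x^1: a_1 - a_0 = 0, so a_1 = 1.
 x^k (k >= 2): a_k - a_{k-1} - a_{k-2} = 0, i.e. a_k = a_{k-1} + a_{k-2}.
This is the Fibonacci-type recurrence shifted so that a_0 = a_1 = 1.
Iterating: a_0=1, a_1=1, a_2=2, a_3=3, a_4=5, a_5=8, a_6=13, a_7=21, a_8=34, a_9=55, ...
a_10 = 89.

89


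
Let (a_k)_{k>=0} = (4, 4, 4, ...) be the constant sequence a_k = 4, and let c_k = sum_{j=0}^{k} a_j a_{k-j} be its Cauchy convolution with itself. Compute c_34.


Since a_j = 4 for all j >= 0, the convolution sum becomes
c_k = sum_{j=0}^{k} 4 * 4 = 16 * (k + 1).
Equivalently, the generating function of (a_k) is 4/(1 - x) and its square is 16/(1 - x)^2 = sum_{k>=0} 16(k + 1) x^k.
For k = 34: 16 * 35 = 560.

560


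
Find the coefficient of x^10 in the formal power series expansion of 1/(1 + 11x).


Write 1/(1 + c x) = 1/(1 - (-c) x) and apply the geometric-series identity
1/(1 - y) = sum_{k>=0} y^k to get 1/(1 + c x) = sum_{k>=0} (-c)^k x^k.
So the coefficient of x^k is (-c)^k = (-1)^k * c^k.
Here c = 11 and k = 10:
(-11)^10 = 1 * 25937424601 = 25937424601

25937424601


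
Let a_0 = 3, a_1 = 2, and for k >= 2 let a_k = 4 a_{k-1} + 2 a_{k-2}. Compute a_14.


Iterating the recurrence forward:
a_0 = 3
a_1 = 2
a_2 = 4*2 + 2*3 = 14
a_3 = 4*14 + 2*2 = 60
a_4 = 4*60 + 2*14 = 268
a_5 = 4*268 + 2*60 = 1192
a_6 = 4*1192 + 2*268 = 5304
a_7 = 4*5304 + 2*1192 = 23600
a_8 = 4*23600 + 2*5304 = 105008
a_9 = 4*105008 + 2*23600 = 467232
a_10 = 4*467232 + 2*105008 = 2078944
a_11 = 4*2078944 + 2*467232 = 9250240
a_12 = 4*9250240 + 2*2078944 = 41158848
a_13 = 4*41158848 + 2*9250240 = 183135872
a_14 = 4*183135872 + 2*41158848 = 814861184
So a_14 = 814861184.

814861184


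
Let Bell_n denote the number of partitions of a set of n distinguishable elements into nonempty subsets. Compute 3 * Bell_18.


Bell_18 can be computed from the Bell triangle or from Dobinski's identity Bell_n = (1/e) * sum_{k>=0} k^n / k!.
Computing Bell_18 = 682076806159.
Then 3 * 682076806159 = 2046230418477.

2046230418477


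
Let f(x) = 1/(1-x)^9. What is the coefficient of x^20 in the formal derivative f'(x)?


Differentiate: d/dx [ 1/(1-x)^r ] = r / (1-x)^(r+1).
Here r = 9, so f'(x) = 9 / (1-x)^10.
The expansion of 1/(1-x)^(r+1) has coefficient of x^n equal to C(n+r, r).
So the coefficient of x^20 in f'(x) is
9 * C(29, 9) = 9 * 10015005 = 90135045

90135045


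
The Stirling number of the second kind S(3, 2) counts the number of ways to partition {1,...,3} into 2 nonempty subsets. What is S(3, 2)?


Using the explicit formula S(n,k) = (1/k!) sum_{j=0}^{k} (-1)^(k-j) C(k,j) j^n:
S(3, 2) = 3
Equivalently, S(n,k) is n! times the coefficient of x^n in the EGF (e^x - 1)^k / k!.

3


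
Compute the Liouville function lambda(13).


The Liouville function is lambda(k) = (-1)^Omega(k), where Omega(k) counts the prime factors of k with multiplicity.
Factoring: 13 = 13, so Omega(13) = 1.
lambda(13) = (-1)^1 = -1.

-1


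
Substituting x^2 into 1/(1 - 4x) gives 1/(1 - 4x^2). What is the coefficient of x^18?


The coefficient of x^(2m) in 1/(1 - 4x^2) is 4^m.
With n = 18 = 2*9, the coefficient is 4^9 = 262144.

262144


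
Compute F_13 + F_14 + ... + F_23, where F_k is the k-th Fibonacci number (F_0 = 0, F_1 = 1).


Use the identity sum_{k=0}^{N} F_k = F_{N+2} - 1 (which follows from F_{k+2} - F_{k+1} = F_k). Then
sum_{k=13}^{23} F_k = (F_{25} - 1) - (F_{14} - 1) = F_{25} - F_{14}.
Computing: F_{25} = 75025, F_{14} = 377, so
Sum = 75025 - 377 = 74648.

74648


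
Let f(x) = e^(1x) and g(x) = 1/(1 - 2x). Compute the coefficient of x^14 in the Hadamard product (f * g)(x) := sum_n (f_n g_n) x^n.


Expanding: f_k = 1^k/k! (from e^(1x)) and g_k = 2^k (from 1/(1 - 2x)). So the Hadamard coefficient (f * g)_k = 1^k 2^k / k! = (2)^k / k!.
For k = 14: 2^14/14! = 16384/87178291200 = 8/42567525.

8/42567525


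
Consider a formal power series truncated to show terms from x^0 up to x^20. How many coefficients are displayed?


From x^0 to x^20 inclusive, the count is 20 - 0 + 1 = 21.

21


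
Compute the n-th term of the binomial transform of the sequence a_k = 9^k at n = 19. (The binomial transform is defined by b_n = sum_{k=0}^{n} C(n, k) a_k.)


With a_k = 9^k, b_n = sum_{k=0}^{n} C(n, k) 9^k = (1 + 9)^n by the binomial theorem.
For n = 19: (1 + 9)^19 = 10^19 = 10000000000000000000.

10000000000000000000


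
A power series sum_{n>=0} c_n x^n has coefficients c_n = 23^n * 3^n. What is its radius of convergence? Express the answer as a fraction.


By the root test (Cauchy-Hadamard), the radius is R = 1 / limsup_n |c_n|^(1/n).
Here |c_n|^(1/n) = (23^n * 3^n)^(1/n) = 23 * 3 = 69 for all n.
So R = 1/69 = 1/69.

1/69


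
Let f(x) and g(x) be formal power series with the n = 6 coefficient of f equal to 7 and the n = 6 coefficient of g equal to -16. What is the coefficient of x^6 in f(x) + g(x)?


Addition of formal power series is termwise.
The coefficient of x^6 in f + g = 7 + -16
= -9

-9


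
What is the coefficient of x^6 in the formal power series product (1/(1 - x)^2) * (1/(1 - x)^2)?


Combine the factors: (1/(1 - x)^2) * (1/(1 - x)^2) = 1/(1 - x)^4.
Then use 1/(1 - x)^r = sum_{k>=0} C(k + r - 1, r - 1) x^k with r = 4 and k = 6:
C(9, 3) = 84.

84


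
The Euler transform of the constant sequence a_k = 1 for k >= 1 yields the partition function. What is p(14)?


The Euler transform converts the sequence a_k = 1 into the number of integer partitions.
Using the recurrence or dynamic programming:
p(14) = 135

135


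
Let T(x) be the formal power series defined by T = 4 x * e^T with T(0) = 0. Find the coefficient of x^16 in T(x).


Apply the Lagrange inversion formula: if T = 4 x * phi(T) with phi(t) = e^t, then
[x^n] T = 4^n * (1/n) [t^(n-1)] phi(t)^n = 4^n * (1/n) [t^(n-1)] e^(n t) = 4^n * (1/n) * n^(n-1) / (n-1)! = 4^n * n^(n-1) / n!.
When c = 1 this is the Cayley count of rooted labeled trees on n vertices, divided by n!.
For n = 16: 4^16 * 16^15 / 16! = 4294967296 * 1152921504606846976/20922789888000 = 151115727451828646838272/638512875.

151115727451828646838272/638512875


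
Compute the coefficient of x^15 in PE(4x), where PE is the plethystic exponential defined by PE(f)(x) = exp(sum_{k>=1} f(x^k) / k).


With f(x) = 4x, the exponent is sum_{k>=1} 4 x^k / k = 4 * (-ln(1 - x)). Exponentiating:
PE(4x) = exp(-4 ln(1 - x)) = 1/(1 - x)^4.
By the negative binomial expansion, [x^n] 1/(1 - x)^4 = C(n + 3, 3).
For n = 15: C(18, 3) = 816.

816


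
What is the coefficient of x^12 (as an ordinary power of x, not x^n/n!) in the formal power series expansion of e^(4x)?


The exponential series is e^y = sum_{k>=0} y^k / k!. Substituting y = 4x gives
e^(4x) = sum_{k>=0} 4^k x^k / k!.
So the coefficient of x^n is a^n/n! with a = 4, n = 12:
4^12 / 12! = 16777216/479001600 = 16384/467775

16384/467775


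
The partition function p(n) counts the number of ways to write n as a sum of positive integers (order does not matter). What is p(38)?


Using the generating function prod_{k>=1} 1/(1-x^k), we compute p(38).
By dynamic programming over parts 1 through 38:
p(38) = 26015

26015


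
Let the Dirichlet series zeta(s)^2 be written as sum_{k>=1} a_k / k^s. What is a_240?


The Dirichlet convolution of the constant function 1 with itself gives (1 * 1)(k) = sum_{d | k} 1 = d(k), the number of positive divisors of k.
Since zeta(s) = sum_{k>=1} 1/k^s, we have zeta(s)^2 = sum_{k>=1} d(k)/k^s, so a_k = d(k).
For k = 240: the divisors are 1, 2, 3, 4, 5, 6, 8, 10, 12, 15, 16, 20, 24, 30, 40, 48, 60, 80, 120, 240.
Count = 20.

20


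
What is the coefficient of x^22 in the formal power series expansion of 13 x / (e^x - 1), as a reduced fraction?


The exponential generating function for Bernoulli numbers is
x / (e^x - 1) = sum_{k>=0} B_k x^k / k!.
So the coefficient of x^22 in 13 x / (e^x - 1) is 13 B_22 / 22!.
Computing: B_22 = 854513/138, 22! = 1124000727777607680000, giving
13 * 854513/138 / 1124000727777607680000 = 77683/1084700003030138880000.

77683/1084700003030138880000


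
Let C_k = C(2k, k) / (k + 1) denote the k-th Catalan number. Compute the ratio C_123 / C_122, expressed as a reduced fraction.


Using C_k = (2k)! / (k! (k+1)!), the ratio C_{k+1}/C_k simplifies to
C_{k+1}/C_k = [(2k+2)! / ((k+1)! (k+2)!)] * [k! (k+1)! / (2k)!]
 = (2k+2)(2k+1) / ((k+1)(k+2)) = 2(2k+1) / (k+2).
For k = 122: 2(2*122 + 1) / (122 + 2) = 490/124 = 245/62.

245/62


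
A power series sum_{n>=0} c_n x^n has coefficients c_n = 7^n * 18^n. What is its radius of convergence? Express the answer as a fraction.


By the root test (Cauchy-Hadamard), the radius is R = 1 / limsup_n |c_n|^(1/n).
Here |c_n|^(1/n) = (7^n * 18^n)^(1/n) = 7 * 18 = 126 for all n.
So R = 1/126 = 1/126.

1/126


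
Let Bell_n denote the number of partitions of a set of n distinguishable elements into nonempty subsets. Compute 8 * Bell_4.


Bell_4 can be computed from the Bell triangle or from Dobinski's identity Bell_n = (1/e) * sum_{k>=0} k^n / k!.
Computing Bell_4 = 15.
Then 8 * 15 = 120.

120


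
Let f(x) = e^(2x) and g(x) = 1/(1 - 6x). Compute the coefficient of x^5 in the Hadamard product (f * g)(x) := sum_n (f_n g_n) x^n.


Expanding: f_k = 2^k/k! (from e^(2x)) and g_k = 6^k (from 1/(1 - 6x)). So the Hadamard coefficient (f * g)_k = 2^k 6^k / k! = (12)^k / k!.
For k = 5: 12^5/5! = 248832/120 = 10368/5.

10368/5


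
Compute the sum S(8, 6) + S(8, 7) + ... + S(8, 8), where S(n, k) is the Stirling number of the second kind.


By definition, S(n, k) counts partitions of an n-set into exactly k nonempty blocks.
Computing row n = 8 for k = 6..8:
S(8, k): 266, 28, 1
Sum = 295.

295


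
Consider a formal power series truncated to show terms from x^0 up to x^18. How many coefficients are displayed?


From x^0 to x^18 inclusive, the count is 18 - 0 + 1 = 19.

19


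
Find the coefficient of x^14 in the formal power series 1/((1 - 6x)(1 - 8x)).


By partial fractions or Cauchy convolution:
The coefficient equals sum_{k=0}^{14} 6^k * 8^(14-k).
= 17357093552128

17357093552128


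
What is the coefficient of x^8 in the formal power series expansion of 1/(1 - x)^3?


The negative binomial / multiset identity is
1/(1 - x)^r = sum_{k>=0} C(k + r - 1, r - 1) x^k.
Here r = 3 and k = 8, so the coefficient is
C(8 + 2, 2) = C(10, 2)
= 45

45


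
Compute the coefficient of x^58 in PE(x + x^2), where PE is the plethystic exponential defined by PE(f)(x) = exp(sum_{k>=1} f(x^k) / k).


With f(x) = x + x^2, the exponent is sum_{k>=1} (x^k + x^(2k)) / k = -ln(1 - x) - ln(1 - x^2). Exponentiating:
PE(x + x^2) = 1 / ((1 - x)(1 - x^2)).
This is the generating function for partitions of n into parts of size 1 or 2. The number of 2's can be any j in 0..29, and the rest are 1's, so
[x^58] = floor(58/2) + 1 = 30.

30


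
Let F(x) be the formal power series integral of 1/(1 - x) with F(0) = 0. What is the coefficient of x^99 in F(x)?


1/(1 - x) = sum_{k>=0} x^k. Integrating termwise and using F(0) = 0 gives
F(x) = sum_{k>=0} x^(k+1) / (k+1) = sum_{m>=1} x^m / m = -ln(1 - x).
So the coefficient of x^99 is 1/99 = 1/99.

1/99


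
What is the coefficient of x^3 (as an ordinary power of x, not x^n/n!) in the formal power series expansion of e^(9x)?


The exponential series is e^y = sum_{k>=0} y^k / k!. Substituting y = 9x gives
e^(9x) = sum_{k>=0} 9^k x^k / k!.
So the coefficient of x^n is a^n/n! with a = 9, n = 3:
9^3 / 3! = 729/6 = 243/2

243/2


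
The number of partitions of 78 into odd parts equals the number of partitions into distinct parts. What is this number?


Computing partitions of 78 into odd parts (1, 3, 5, ...):
Using the generating function prod_{k>=0} 1/(1-x^(2k+1)),
the count is 64234

64234


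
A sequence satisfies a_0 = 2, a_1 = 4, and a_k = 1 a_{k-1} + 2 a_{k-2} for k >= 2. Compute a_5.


The characteristic equation is t^2 - 1 t - 2 = 0, with roots r_1 = 2 and r_2 = -1 (so c_1 = r_1 + r_2, c_2 = -r_1 r_2 as required).
One can use the closed form a_n = A r_1^n + B r_2^n, but direct iteration is more reliable:
a_0 = 2, a_1 = 4, a_2 = 8, a_3 = 16, a_4 = 32, a_5 = 64.
So a_5 = 64.

64


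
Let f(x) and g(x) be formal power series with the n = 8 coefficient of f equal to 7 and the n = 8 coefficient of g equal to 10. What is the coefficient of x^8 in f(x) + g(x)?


Addition of formal power series is termwise.
The coefficient of x^8 in f + g = 7 + 10
= 17

17


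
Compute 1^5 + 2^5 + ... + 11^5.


This power sum has a closed form given by Faulhaber's formula
sum_{k=1}^{m} k^p = (1 / (p + 1)) * sum_{j=0}^{p} C(p + 1, j) B_j m^(p + 1 - j),
but for small m direct computation is fastest:
1 + 32 + 243 + 1024 + 3125 + 7776 + 16807 + 32768 + 59049 + 100000 + 161051 = 381876.

381876


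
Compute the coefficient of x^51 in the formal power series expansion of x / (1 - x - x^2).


Let f(x) = sum_{k>=0} a_k x^k. Multiplying f(x) * (1 - x - x^2) = x and matching coefficients gives a_0 = 0, a_1 = 1, and a_k = a_{k-1} + a_{k-2} for k >= 2. These are the Fibonacci numbers F_k.
Iterating from F_0 = 0, F_1 = 1:
F_0=0, F_1=1, F_2=1, F_3=2, F_4=3, F_5=5, F_6=8, F_7=13, F_8=21, F_9=34, ...
F_51 = 20365011074.

20365011074


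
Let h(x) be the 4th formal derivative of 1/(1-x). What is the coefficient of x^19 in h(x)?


Differentiating 4 times: d^4/dx^4 [1/(1-x)] = 4!/(1-x)^5.
The expansion 1/(1-x)^5 = sum_{k>=0} C(k+4, 4) x^k, so the coefficient of x^n in 4!/(1-x)^5 is 4! * C(n+4, 4).
For n = 19: 24 * C(23, 4) = 24 * 8855 = 212520

212520


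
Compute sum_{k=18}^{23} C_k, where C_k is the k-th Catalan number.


C_18 through C_23: 477638700, 1767263190, 6564120420, 24466267020, 91482563640, 343059613650
Sum = 477638700 + 1767263190 + 6564120420 + 24466267020 + 91482563640 + 343059613650
= 467817466620

467817466620


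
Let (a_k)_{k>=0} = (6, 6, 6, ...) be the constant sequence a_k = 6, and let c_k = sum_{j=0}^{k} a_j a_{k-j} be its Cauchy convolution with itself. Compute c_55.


Since a_j = 6 for all j >= 0, the convolution sum becomes
c_k = sum_{j=0}^{k} 6 * 6 = 36 * (k + 1).
Equivalently, the generating function of (a_k) is 6/(1 - x) and its square is 36/(1 - x)^2 = sum_{k>=0} 36(k + 1) x^k.
For k = 55: 36 * 56 = 2016.

2016


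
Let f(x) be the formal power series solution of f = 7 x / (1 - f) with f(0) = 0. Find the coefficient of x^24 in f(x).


Apply Lagrange inversion: f = 7 x * phi(f) with phi(t) = 1/(1 - t), so
[x^n] f = 7^n * (1/n) [t^(n-1)] phi(t)^n = 7^n * (1/n) [t^(n-1)] (1 - t)^(-n) = 7^n * (1/n) C(2n - 2, n - 1) = 7^n * C_{n-1}.
For n = 24: C_23 = C(46, 23) / 24 = 8233430727600/24 = 343059613650.
With the 7^24 = 191581231380566414401 factor, the coefficient is 191581231380566414401 * 343059613650 = 65723783220008370242572856173650.

65723783220008370242572856173650


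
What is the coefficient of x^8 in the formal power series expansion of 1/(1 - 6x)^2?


The general identity 1/(1 - c x)^r = sum_{k>=0} c^k C(k + r - 1, r - 1) x^k follows by substituting y = c x into 1/(1 - y)^r = sum_{k>=0} C(k + r - 1, r - 1) y^k.
For c = 6, r = 2, k = 8:
6^8 * C(9, 1) = 1679616 * 9 = 15116544.

15116544


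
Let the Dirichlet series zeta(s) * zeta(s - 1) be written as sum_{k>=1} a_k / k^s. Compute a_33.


Convolution gives a_k = sum_{d | k} d * 1 = sum_{d | k} d = sigma(k), the sum of positive divisors of k.
For k = 33, the divisors are 1, 3, 11, 33, so
sigma(33) = 1 + 3 + 11 + 33 = 48.

48


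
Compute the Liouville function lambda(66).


The Liouville function is lambda(k) = (-1)^Omega(k), where Omega(k) counts the prime factors of k with multiplicity.
Factoring: 66 = 2 * 3 * 11, so Omega(66) = 3.
lambda(66) = (-1)^3 = -1.

-1


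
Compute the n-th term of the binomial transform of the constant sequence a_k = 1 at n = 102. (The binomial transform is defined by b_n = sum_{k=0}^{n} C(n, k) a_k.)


With a_k = 1 for all k, b_n = sum_{k=0}^{n} C(n, k) = 2^n by the binomial theorem.
For n = 102: 2^102 = 5070602400912917605986812821504.

5070602400912917605986812821504


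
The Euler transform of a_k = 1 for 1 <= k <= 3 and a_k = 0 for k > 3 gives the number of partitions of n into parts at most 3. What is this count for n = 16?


Partitions of 16 into parts at most 3:
Using generating function (1-x)^(-1)(1-x^2)^(-1)(1-x^3)^(-1),
the coefficient of x^16 = 30

30


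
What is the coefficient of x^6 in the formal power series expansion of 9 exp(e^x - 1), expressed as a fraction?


exp(e^x - 1) is the exponential generating function for the Bell numbers Bell_k: exp(e^x - 1) = sum_{k>=0} Bell_k x^k / k!.
So the coefficient of x^6 in 9 exp(e^x - 1) is 9 Bell_6 / 6!.
Computing: Bell_6 = 203 and 6! = 720, giving
9 * 203/720 = 203/80.

203/80


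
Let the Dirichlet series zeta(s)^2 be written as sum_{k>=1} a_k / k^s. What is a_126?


The Dirichlet convolution of the constant function 1 with itself gives (1 * 1)(k) = sum_{d | k} 1 = d(k), the number of positive divisors of k.
Since zeta(s) = sum_{k>=1} 1/k^s, we have zeta(s)^2 = sum_{k>=1} d(k)/k^s, so a_k = d(k).
For k = 126: the divisors are 1, 2, 3, 6, 7, 9, 14, 18, 21, 42, 63, 126.
Count = 12.

12


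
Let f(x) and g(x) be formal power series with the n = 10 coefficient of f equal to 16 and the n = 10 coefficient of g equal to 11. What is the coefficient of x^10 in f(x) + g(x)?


Addition of formal power series is termwise.
The coefficient of x^10 in f + g = 16 + 11
= 27

27


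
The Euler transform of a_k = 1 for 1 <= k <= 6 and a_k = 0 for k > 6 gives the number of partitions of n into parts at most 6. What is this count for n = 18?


Partitions of 18 into parts at most 6:
Using generating function (1-x)^(-1)(1-x^2)^(-1)...(1-x^6)^(-1),
the coefficient of x^18 = 199

199


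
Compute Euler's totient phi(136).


phi(n) counts integers in [1, n] coprime to n. Using the multiplicative formula phi(n) = n * prod_{p | n} (1 - 1/p):
136 = 2^3 * 17, so
phi(136) = 136 * (1 - 1/2) * (1 - 1/17) = 64.

64


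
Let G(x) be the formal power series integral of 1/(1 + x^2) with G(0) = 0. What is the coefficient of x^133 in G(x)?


1/(1 + x^2) = sum_{j>=0} (-1)^j x^(2j). Integrating termwise with G(0) = 0:
G(x) = sum_{j>=0} (-1)^j x^(2j+1) / (2j+1) = arctan(x).
Only odd powers are nonzero. For x^133 write 133 = 2*66 + 1, giving
(-1)^66 / 133 = 1/133 = 1/133.

1/133


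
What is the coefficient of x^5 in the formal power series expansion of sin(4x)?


The Maclaurin series is sin(t) = sum_{k>=0} (-1)^k t^(2k+1) / (2k+1)!, so substituting t = 4x, only odd powers of x are nonzero, with coefficient of x^(2k+1) equal to (-1)^k 4^(2k+1) / (2k+1)!.
Write 5 = 2*2 + 1, giving the coefficient (-1)^2 * 4^5 / 5! = 1024/120 = 128/15.

128/15


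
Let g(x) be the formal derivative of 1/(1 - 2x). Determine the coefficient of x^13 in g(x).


Differentiate termwise: d/dx sum_{k>=0} 2^k x^k = sum_{k>=1} k 2^k x^(k-1) = sum_{j>=0} (j+1) 2^(j+1) x^j.
Equivalently, d/dx [1/(1 - 2x)] = 2/(1 - 2x)^2.
For j = 13: 14 * 2^14 = 14 * 16384 = 229376.

229376


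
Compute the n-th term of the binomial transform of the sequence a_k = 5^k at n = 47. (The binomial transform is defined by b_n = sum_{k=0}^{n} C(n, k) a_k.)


With a_k = 5^k, b_n = sum_{k=0}^{n} C(n, k) 5^k = (1 + 5)^n by the binomial theorem.
For n = 47: (1 + 5)^47 = 6^47 = 3742042951225759540014535187298779136.

3742042951225759540014535187298779136


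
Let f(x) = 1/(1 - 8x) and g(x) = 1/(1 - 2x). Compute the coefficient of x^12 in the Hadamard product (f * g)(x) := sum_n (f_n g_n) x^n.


f has coefficients f_k = 8^k and g has coefficients g_k = 2^k, so the Hadamard product has coefficient (f*g)_k = 8^k * 2^k = 16^k.
For k = 12: 16^12 = 281474976710656.

281474976710656


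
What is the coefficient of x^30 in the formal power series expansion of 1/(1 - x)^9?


The negative binomial / multiset identity is
1/(1 - x)^r = sum_{k>=0} C(k + r - 1, r - 1) x^k.
Here r = 9 and k = 30, so the coefficient is
C(30 + 8, 8) = C(38, 8)
= 48903492

48903492


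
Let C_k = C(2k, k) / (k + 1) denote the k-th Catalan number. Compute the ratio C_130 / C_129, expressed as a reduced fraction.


Using C_k = (2k)! / (k! (k+1)!), the ratio C_{k+1}/C_k simplifies to
C_{k+1}/C_k = [(2k+2)! / ((k+1)! (k+2)!)] * [k! (k+1)! / (2k)!]
 = (2k+2)(2k+1) / ((k+1)(k+2)) = 2(2k+1) / (k+2).
For k = 129: 2(2*129 + 1) / (129 + 2) = 518/131 = 518/131.

518/131


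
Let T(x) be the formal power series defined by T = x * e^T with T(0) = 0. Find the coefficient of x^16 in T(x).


Apply the Lagrange inversion formula: if T = x * phi(T) with phi(t) = e^t, then
[x^n] T = (1/n) [t^(n-1)] phi(t)^n = (1/n) [t^(n-1)] e^(n t) = (1/n) * n^(n-1) / (n-1)! = n^(n-1) / n!.
When c = 1 this is the Cayley count of rooted labeled trees on n vertices, divided by n!.
For n = 16: 16^15 / 16! = 1152921504606846976/20922789888000 = 35184372088832/638512875.

35184372088832/638512875


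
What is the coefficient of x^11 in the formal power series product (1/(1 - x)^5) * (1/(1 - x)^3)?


Combine the factors: (1/(1 - x)^5) * (1/(1 - x)^3) = 1/(1 - x)^8.
Then use 1/(1 - x)^r = sum_{k>=0} C(k + r - 1, r - 1) x^k with r = 8 and k = 11:
C(18, 7) = 31824.

31824


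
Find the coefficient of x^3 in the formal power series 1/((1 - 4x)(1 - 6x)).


By partial fractions or Cauchy convolution:
The coefficient equals sum_{k=0}^{3} 4^k * 6^(3-k).
= 520

520


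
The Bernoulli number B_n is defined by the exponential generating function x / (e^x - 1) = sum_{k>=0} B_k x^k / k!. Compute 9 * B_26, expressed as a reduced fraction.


Bernoulli numbers can also be computed recursively via B_0 = 1 and sum_{j=0}^{m} C(m+1, j) B_j = 0 for m >= 1. Odd-index Bernoulli numbers vanish for k >= 3.
Computing B_26 = 8553103/6, so 9 * B_26 = 9 * 8553103/6 = 25659309/2.

25659309/2


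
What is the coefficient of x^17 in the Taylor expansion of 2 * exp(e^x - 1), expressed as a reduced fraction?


exp(e^x - 1) = sum_{k>=0} Bell_k x^k / k!, where Bell_k is the k-th Bell number.
So the coefficient of x^17 is 2 * Bell_17 / 17!.
Computing: Bell_17 = 82864869804 and 17! = 355687428096000, giving
2 * 82864869804/355687428096000 = 255755771/548900352000.

255755771/548900352000


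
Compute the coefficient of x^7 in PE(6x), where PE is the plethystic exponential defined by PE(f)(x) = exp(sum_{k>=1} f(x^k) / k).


With f(x) = 6x, the exponent is sum_{k>=1} 6 x^k / k = 6 * (-ln(1 - x)). Exponentiating:
PE(6x) = exp(-6 ln(1 - x)) = 1/(1 - x)^6.
By the negative binomial expansion, [x^n] 1/(1 - x)^6 = C(n + 5, 5).
For n = 7: C(12, 5) = 792.

792


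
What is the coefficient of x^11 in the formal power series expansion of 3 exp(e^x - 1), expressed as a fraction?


exp(e^x - 1) is the exponential generating function for the Bell numbers Bell_k: exp(e^x - 1) = sum_{k>=0} Bell_k x^k / k!.
So the coefficient of x^11 in 3 exp(e^x - 1) is 3 Bell_11 / 11!.
Computing: Bell_11 = 678570 and 11! = 39916800, giving
3 * 678570/39916800 = 22619/443520.

22619/443520


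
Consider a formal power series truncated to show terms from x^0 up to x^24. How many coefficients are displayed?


From x^0 to x^24 inclusive, the count is 24 - 0 + 1 = 25.

25


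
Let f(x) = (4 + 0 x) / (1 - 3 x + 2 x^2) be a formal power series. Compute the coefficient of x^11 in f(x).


Write f(x) = sum_{k>=0} a_k x^k. Multiplying both sides by 1 - 3 x + 2 x^2 gives
(1 - 3 x + 2 x^2) sum_{k>=0} a_k x^k = 4 + 0 x.
Matching coefficients:
 x^0: a_0 = 4
 x^1: a_1 - 3 a_0 = 0  =>  a_1 = 3*4 + 0 = 12
 x^k (k >= 2): a_k = 3 a_{k-1} - 2 a_{k-2}.
Iterating: a_2 = 28, a_3 = 60, a_4 = 124, a_5 = 252, a_6 = 508, a_7 = 1020, a_8 = 2044, a_9 = 4092, a_10 = 8188, a_11 = 16380.
So the coefficient of x^11 is 16380.

16380


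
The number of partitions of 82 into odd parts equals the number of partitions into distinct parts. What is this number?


Computing partitions of 82 into odd parts (1, 3, 5, ...):
Using the generating function prod_{k>=0} 1/(1-x^(2k+1)),
the count is 92864

92864


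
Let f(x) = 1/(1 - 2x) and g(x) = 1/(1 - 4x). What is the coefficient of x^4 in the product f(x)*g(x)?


The coefficient of x^n in f*g is the Cauchy product: sum_{k=0}^{n} a^k * b^(n-k).
With a=2, b=4, n=4:
sum_{k=0}^{4} 2^k * 4^(4-k)
= 496

496


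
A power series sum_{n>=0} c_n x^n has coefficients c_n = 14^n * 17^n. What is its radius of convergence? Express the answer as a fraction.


By the root test (Cauchy-Hadamard), the radius is R = 1 / limsup_n |c_n|^(1/n).
Here |c_n|^(1/n) = (14^n * 17^n)^(1/n) = 14 * 17 = 238 for all n.
So R = 1/238 = 1/238.

1/238


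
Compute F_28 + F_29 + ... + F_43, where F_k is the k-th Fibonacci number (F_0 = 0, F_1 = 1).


Use the identity sum_{k=0}^{N} F_k = F_{N+2} - 1 (which follows from F_{k+2} - F_{k+1} = F_k). Then
sum_{k=28}^{43} F_k = (F_{45} - 1) - (F_{29} - 1) = F_{45} - F_{29}.
Computing: F_{45} = 1134903170, F_{29} = 514229, so
Sum = 1134903170 - 514229 = 1134388941.

1134388941
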